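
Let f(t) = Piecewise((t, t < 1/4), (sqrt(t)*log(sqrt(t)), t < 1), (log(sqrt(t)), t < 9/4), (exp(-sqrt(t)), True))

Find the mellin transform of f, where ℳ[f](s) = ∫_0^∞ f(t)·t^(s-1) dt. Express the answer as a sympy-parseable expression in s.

(8*2**(2*s)*s**2*(s + 1)*(4*s**2 + 4*s + 1)*uppergamma(2*s, 3/2) - 8*2**(2*s)*s**2*(s + 1) + 2*2**(2*s)*(s + 1)*(4*s**2 + 4*s + 1) + 9**s*s*(s + 1)*(-4*log(2) + 4*log(3))*(4*s**2 + 4*s + 1) - 2*9**s*(s + 1)*(4*s**2 + 4*s + 1) + 8*s**3*(s + 1)*log(2) + 4*s**2*(s + 1)*log(2) + 4*s**2*(s + 1) + s**2*(4*s**2 + 4*s + 1))/(4*2**(2*s)*s**2*(s + 1)*(4*s**2 + 4*s + 1))
  Re(s) > -1

undo the power substitution: t**2 on [0, 1/2); t*log(t) on [1/2, 1); log(t) on [1, 3/2); …
split f at 1/4, 1, 9/4: ℳ[f](s) collects 4 kernel integrals
piece [0, 1/4): integrate t against the kernel
on [1/4, 1) integrate f = sqrt(t)*log(sqrt(t)) against the kernel
over [1, 9/4), the kernel integral of log(sqrt(t)) enters the sum
[9/4, ∞) adds the kernel integral of exp(-sqrt(t))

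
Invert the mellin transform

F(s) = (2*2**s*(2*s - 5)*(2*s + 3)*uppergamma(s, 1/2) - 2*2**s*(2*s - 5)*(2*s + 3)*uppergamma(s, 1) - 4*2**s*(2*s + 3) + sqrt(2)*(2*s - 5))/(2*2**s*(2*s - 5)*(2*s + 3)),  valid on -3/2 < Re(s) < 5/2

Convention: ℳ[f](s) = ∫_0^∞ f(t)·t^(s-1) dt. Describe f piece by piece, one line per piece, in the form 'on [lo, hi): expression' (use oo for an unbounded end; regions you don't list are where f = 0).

on [0, 1/2): t**(3/2)
on [1/2, 1): exp(-t)
on [1, oo): t**(-5/2)

treat the 3 regions marked off by 1/2, 1 separately and sum
over [0, 1/2), the kernel integral of t**(3/2) enters the sum
piece [1/2, 1): integrate exp(-t) against the kernel
segment 1 to ∞ holds t**(-5/2); add its integral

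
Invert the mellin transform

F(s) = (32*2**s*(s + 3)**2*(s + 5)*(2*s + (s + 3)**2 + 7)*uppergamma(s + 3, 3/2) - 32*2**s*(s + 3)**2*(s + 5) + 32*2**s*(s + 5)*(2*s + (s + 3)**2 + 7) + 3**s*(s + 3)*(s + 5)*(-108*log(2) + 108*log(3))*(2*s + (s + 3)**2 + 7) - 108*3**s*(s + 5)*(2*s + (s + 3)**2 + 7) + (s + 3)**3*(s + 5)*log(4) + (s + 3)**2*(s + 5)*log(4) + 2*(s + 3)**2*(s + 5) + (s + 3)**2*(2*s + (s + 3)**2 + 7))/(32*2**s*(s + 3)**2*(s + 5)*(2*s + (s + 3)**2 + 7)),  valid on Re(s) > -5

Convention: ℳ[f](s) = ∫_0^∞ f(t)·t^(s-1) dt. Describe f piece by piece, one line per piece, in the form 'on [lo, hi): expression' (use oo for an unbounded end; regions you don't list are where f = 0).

strip the shared t-power: t**6 on [0, 1/2); t**5*log(t) on [1/2, 1); t**4*log(t) on [1, 3/2); …
strip the shared t-power: t**4 on [0, 1/2); t**3*log(t) on [1/2, 1); t**2*log(t) on [1, 3/2); …
undo the shared t-power: t**2 on [0, 1/2); t*log(t) on [1/2, 1); log(t) on [1, 3/2); …
cuts at 1/2, 1, 3/2: linearity sums the 4 kernel integrals
segment 0 to 1/2 holds t**5; add its integral
segment 1/2 to 1 holds t**4*log(t); add its integral
∫ over [1, 3/2) of t**3*log(t)·t^(s-1) joins the sum
∫ t**3*exp(-t)·t^(s-1) over [3/2, ∞)

on [0, 1/2): t**5
on [1/2, 1): t**4*log(t)
on [1, 3/2): t**3*log(t)
on [3/2, oo): t**3*exp(-t)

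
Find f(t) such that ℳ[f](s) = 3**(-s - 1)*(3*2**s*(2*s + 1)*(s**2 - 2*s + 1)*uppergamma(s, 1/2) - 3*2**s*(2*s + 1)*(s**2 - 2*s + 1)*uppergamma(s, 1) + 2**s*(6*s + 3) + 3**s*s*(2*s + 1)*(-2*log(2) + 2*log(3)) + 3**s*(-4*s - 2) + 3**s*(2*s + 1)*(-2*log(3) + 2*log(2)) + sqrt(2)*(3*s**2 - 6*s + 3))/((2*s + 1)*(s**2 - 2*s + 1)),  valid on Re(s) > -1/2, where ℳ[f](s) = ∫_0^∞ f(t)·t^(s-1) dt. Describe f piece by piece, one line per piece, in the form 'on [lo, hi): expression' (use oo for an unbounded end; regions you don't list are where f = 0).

on [0, 1/3): sqrt(6)*sqrt(t)/2
on [1/3, 2/3): exp(-3*t/2)
on [2/3, 1): 2*log(3*t/2)/(3*t)

reversing the common scale on t: sqrt(t) on [0, 1/2); exp(-t) on [1/2, 1); log(t)/t on [1, 3/2)
slice at 1/3, 2/3, transform all 3 pieces, and sum them
[0, 1/3) adds the kernel integral of sqrt(6)*sqrt(t)/2
over [1/3, 2/3), the kernel integral of exp(-3*t/2) enters the sum
between 2/3 and 1 the integrand is 2*log(3*t/2)/(3*t)·t^(s-1)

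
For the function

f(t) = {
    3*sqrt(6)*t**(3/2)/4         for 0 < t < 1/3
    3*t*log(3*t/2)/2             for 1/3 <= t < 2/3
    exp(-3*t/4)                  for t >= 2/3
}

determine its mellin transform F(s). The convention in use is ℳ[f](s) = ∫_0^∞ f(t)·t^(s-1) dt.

remove the common scale on t first: 3*sqrt(3)*t**(3/2) on [0, 1/6); 3*t*log(3*t) on [1/6, 1/3); exp(-3*t/2) on [1/3, ∞)
reversing the common scale on t: t**(3/2) on [0, 1/2); t*log(t) on [1/2, 1); exp(-t/2) on [1, ∞)
f breaks at 1/3, 2/3 into 3 integrals to sum
segment 0 to 1/3 holds 3*sqrt(6)*t**(3/2)/4; add its integral
for t in [1/3, 2/3): the term is ∫ 3*t*log(3*t/2)/2·t^(s-1)
between 2/3 and ∞ the integrand is exp(-3*t/4)·t^(s-1)

2**s*(2*2**(2*s)*(2*s + 3)*(s**2 + 2*s + 1)*uppergamma(s, 1/2) - 2*2**s*(2*s + 3) + s*(2*s + 3)*log(2) + 2*s + (2*s + 3)*log(2) + sqrt(2)*(s**2 + 2*s + 1) + 3)/(2*6**s*(2*s + 3)*(s**2 + 2*s + 1))
  Re(s) > -3/2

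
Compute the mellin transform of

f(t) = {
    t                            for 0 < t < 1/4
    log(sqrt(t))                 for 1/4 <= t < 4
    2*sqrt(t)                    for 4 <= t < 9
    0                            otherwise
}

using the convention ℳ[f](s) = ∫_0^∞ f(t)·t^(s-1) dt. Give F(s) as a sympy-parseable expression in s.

peel off the power substitution: t**2 on [0, 1/2); log(t) on [1/2, 2); 2*t on [2, 3)
integrate the 3 segments split at 1/4, 4, then add the results
for t in [0, 1/4): the term is ∫ t·t^(s-1)
on [1/4, 4): add ∫ log(sqrt(t))·t^(s-1) dt
for t in [4, 9): the term is ∫ 2*sqrt(t)·t^(s-1)

(-32*2**(4*s)*s**2*(s + 1) + 4*2**(4*s)*s*(s + 1)*(2*s + 1)*log(2) - 2*2**(4*s)*(s + 1)*(2*s + 1) + 48*6**(2*s)*s**2*(s + 1) + s**2*(2*s + 1) + 4*s*(s + 1)*(2*s + 1)*log(2) + 2*(s + 1)*(2*s + 1))/(4*2**(2*s)*s**2*(s + 1)*(2*s + 1))
  Re(s) > -1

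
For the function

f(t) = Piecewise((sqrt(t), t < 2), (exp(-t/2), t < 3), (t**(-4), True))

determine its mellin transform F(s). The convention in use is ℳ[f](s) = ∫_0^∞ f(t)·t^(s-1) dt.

breakpoints 2, 3: one integral from each of the 3 segments
segment 0 to 2 holds sqrt(t); add its integral
∫ over [2, 3) of exp(-t/2)·t^(s-1) joins the sum
between 3 and ∞ the integrand is t**(-4)·t^(s-1)

(2**s*(s - 4)*(2*s + 1)*uppergamma(s, 1) - 2**s*(s - 4)*(2*s + 1)*uppergamma(s, 3/2) + 2*2**(s + 1/2)*(s - 4) - 3**s*(2*s + 1)/81)/((s - 4)*(2*s + 1))
  -1/2 < Re(s) < 4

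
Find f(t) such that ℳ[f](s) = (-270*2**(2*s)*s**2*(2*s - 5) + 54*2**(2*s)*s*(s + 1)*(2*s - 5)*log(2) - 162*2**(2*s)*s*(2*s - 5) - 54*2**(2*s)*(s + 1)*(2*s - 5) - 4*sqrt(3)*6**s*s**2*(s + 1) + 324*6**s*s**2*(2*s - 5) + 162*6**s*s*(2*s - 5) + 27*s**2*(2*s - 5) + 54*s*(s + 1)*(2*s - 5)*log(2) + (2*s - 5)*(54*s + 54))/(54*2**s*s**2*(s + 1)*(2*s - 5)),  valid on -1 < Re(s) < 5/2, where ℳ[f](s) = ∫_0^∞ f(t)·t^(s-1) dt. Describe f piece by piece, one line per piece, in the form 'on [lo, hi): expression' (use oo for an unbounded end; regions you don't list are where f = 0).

on [0, 1/2): t
on [1/2, 2): log(t)
on [2, 3): t + 3
on [3, oo): t**(-5/2)

split f at 1/2, 2, 3: ℳ[f](s) collects 4 kernel integrals
on [0, 1/2): add ∫ t·t^(s-1) dt
segment [1/2, 2) carries log(t); integrate it
on [2, 3): add ∫ (t + 3)·t^(s-1) dt
segment 3 to ∞ holds t**(-5/2); add its integral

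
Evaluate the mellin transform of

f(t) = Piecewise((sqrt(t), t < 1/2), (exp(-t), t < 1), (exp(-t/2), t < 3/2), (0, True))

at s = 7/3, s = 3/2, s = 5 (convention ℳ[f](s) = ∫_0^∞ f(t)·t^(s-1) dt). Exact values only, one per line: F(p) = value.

integrate the 3 segments split at 1/2, 1, then add the results
[0, 1/2) adds the kernel integral of sqrt(t)
the [1/2, 1) slice contributes ∫ exp(-t)·t^(s-1) dt
for t in [1, 3/2): the term is ∫ exp(-t/2)·t^(s-1)

F(7/3) = -4*2**(1/3)*uppergamma(7/3, 3/4) - uppergamma(7/3, 1) + 3*2**(1/6)/68 + uppergamma(7/3, 1/2) + 4*2**(1/3)*uppergamma(7/3, 1/2)
F(3/2) = -sqrt(6)*exp(-3/4) - sqrt(2)*sqrt(pi)*erfc(sqrt(3)/2) - exp(-1) - sqrt(pi)*erfc(1)/2 + 1/8 + sqrt(pi)*erfc(sqrt(2)/2)/2 + sqrt(2)*exp(-1/2)/2 + sqrt(2)*sqrt(pi)*erfc(sqrt(2)/2) + 2*exp(-1/2)
F(5) = -12993*exp(-3/4)/8 - 65*exp(-1) + sqrt(2)/352 + 20889*exp(-1/2)/16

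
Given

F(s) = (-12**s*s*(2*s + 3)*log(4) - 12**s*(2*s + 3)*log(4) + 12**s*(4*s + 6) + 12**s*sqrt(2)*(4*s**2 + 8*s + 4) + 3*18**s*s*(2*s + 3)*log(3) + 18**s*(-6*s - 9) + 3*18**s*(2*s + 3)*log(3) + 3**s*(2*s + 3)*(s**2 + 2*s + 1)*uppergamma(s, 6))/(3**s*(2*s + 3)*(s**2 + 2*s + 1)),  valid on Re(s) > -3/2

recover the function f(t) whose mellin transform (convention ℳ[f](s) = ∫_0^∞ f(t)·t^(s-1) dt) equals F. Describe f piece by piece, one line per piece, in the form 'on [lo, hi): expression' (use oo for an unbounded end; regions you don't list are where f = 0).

on [0, 4): sqrt(2)*t**(3/2)/4
on [4, 6): t*log(t/2)/2
on [6, oo): exp(-t)

the common scale on t comes off first: t**(3/2) on [0, 2); t*log(t) on [2, 3); exp(-2*t) on [3, ∞)
summing 3 kernel integrals split by 4, 6 yields ℳ[f](s)
between 0 and 4 the integrand is sqrt(2)*t**(3/2)/4·t^(s-1)
∫ over [4, 6) of t*log(t/2)/2·t^(s-1) joins the sum
segment 6 to ∞ holds exp(-t); add its integral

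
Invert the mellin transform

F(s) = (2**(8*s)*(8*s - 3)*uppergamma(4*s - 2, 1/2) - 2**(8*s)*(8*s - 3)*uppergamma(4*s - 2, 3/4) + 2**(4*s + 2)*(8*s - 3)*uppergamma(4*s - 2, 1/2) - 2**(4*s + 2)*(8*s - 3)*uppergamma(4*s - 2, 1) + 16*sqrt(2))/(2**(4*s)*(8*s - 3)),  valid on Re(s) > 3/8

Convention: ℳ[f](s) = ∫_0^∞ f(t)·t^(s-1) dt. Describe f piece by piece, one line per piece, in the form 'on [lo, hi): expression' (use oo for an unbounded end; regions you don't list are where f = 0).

undo the power substitution: t**(-3/4) on [0, 1/4); exp(-sqrt(t))/t on [1/4, 1); exp(-sqrt(t)/2)/t on [1, 9/4)
remove the shared t-power first: t**(1/4) on [0, 1/4); exp(-sqrt(t)) on [1/4, 1); exp(-sqrt(t)/2) on [1, 9/4)
the power substitution comes off first: sqrt(t) on [0, 1/2); exp(-t) on [1/2, 1); exp(-t/2) on [1, 3/2)
treat the 3 regions marked off by 1/16, 1 separately and sum
segment [0, 1/16) carries t**(-3/8); integrate it
on [1/16, 1) integrate f = exp(-t**(1/4))/sqrt(t) against the kernel
segment 1 to 81/16 holds exp(-t**(1/4)/2)/sqrt(t); add its integral

on [0, 1/16): t**(-3/8)
on [1/16, 1): exp(-t**(1/4))/sqrt(t)
on [1, 81/16): exp(-t**(1/4)/2)/sqrt(t)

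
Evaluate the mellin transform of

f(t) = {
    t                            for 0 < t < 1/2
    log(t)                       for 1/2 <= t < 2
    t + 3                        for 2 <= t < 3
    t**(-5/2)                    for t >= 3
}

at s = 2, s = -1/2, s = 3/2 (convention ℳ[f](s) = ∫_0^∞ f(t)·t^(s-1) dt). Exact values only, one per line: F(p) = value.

F(2) = 2*sqrt(3)/3 + 17*log(2)/8 + 207/16
F(-1/2) = sqrt(2)*(-486*log(2) + sqrt(2) + 648)/162
F(3/2) = sqrt(2)*(-1139 + 30*sqrt(2) + 270*log(2) + 864*sqrt(6))/180

treat the 4 regions marked off by 1/2, 2, 3 separately and sum
[0, 1/2) adds the kernel integral of t
[1/2, 2) adds the kernel integral of log(t)
segment [2, 3) carries (t + 3); integrate it
on [3, ∞) integrate f = t**(-5/2) against the kernel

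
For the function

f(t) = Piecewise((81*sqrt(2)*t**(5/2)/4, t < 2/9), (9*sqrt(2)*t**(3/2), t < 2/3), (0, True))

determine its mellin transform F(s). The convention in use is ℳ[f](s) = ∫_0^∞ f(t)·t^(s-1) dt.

2**(s + 2)*3**(-2*s - 1)*(3**(s + 3/2)*(4*s + 10) - 2*s - 7)/((2*s + 3)*(2*s + 5))
  Re(s) > -5/2

invert the common scale on t to get 3*sqrt(6)*t**(5/2)/4 on [0, 2/3); sqrt(6)*t**(3/2) on [2/3, 2)
back out the shared t-power: 3*sqrt(6)*t**(3/2)/4 on [0, 2/3); sqrt(6)*sqrt(t) on [2/3, 2)
peel off the common scale on t: t**(3/2) on [0, 1); 2*sqrt(t) on [1, 3)
the 2 pieces separated at 2/9 each add one integral
[0, 2/9) adds the kernel integral of 81*sqrt(2)*t**(5/2)/4
segment 2/9 to 2/3 holds 9*sqrt(2)*t**(3/2); add its integral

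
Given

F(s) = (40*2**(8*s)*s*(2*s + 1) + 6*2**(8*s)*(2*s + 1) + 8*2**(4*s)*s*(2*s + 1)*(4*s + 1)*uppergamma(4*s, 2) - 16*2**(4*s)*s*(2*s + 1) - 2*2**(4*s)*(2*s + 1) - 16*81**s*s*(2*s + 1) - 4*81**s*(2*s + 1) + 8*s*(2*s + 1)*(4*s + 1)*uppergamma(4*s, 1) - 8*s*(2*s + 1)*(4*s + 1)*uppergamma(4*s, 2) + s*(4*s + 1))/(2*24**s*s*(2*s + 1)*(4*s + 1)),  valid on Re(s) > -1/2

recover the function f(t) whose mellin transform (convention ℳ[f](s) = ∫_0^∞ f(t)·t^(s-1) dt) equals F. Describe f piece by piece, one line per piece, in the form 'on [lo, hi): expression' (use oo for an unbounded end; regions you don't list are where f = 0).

on [0, 1/24): sqrt(6)*sqrt(t)/2
on [1/24, 2/3): exp(-2**(3/4)*3**(1/4)*t**(1/4))
on [2/3, 27/8): 2**(3/4)*3**(1/4)*t**(1/4)/2 + 1
on [27/8, 32/3): 2**(3/4)*3**(1/4)*t**(1/4)/2 + 3
on [32/3, oo): exp(-2**(3/4)*3**(1/4)*t**(1/4)/2)

undo the common scale on t: sqrt(t) on [0, 1/16); exp(-2*t**(1/4)) on [1/16, 1); t**(1/4) + 1 on [1, 81/16); …
reversing the power substitution: t on [0, 1/4); exp(-2*sqrt(t)) on [1/4, 1); sqrt(t) + 1 on [1, 9/4); …
reversing the power substitution: t**2 on [0, 1/2); exp(-2*t) on [1/2, 1); t + 1 on [1, 3/2); …
treat the 5 regions marked off by 1/24, 2/3, 27/8, 32/3 separately and sum
[0, 1/24) adds the kernel integral of sqrt(6)*sqrt(t)/2
between 1/24 and 2/3 the integrand is exp(-2**(3/4)*3**(1/4)*t**(1/4))·t^(s-1)
segment [2/3, 27/8) carries (2**(3/4)*3**(1/4)*t**(1/4)/2 + 1); integrate it
on [27/8, 32/3): add ∫ (2**(3/4)*3**(1/4)*t**(1/4)/2 + 3)·t^(s-1) dt
piece [32/3, ∞): integrate exp(-2**(3/4)*3**(1/4)*t**(1/4)/2) against the kernel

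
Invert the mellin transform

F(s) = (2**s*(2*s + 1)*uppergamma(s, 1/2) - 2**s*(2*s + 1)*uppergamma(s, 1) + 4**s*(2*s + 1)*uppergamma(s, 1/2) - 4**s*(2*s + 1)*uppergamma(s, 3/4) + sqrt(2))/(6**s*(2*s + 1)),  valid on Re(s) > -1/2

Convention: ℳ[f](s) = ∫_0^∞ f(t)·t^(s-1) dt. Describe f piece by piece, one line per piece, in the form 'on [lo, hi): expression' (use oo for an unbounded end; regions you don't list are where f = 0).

on [0, 1/6): sqrt(3)*sqrt(t)
on [1/6, 1/3): exp(-3*t)
on [1/3, 1/2): exp(-3*t/2)

remove the common scale on t first: sqrt(t) on [0, 1/2); exp(-t) on [1/2, 1); exp(-t/2) on [1, 3/2)
split f at 1/6, 1/3: ℳ[f](s) collects 3 kernel integrals
for t in [0, 1/6): the term is ∫ sqrt(3)*sqrt(t)·t^(s-1)
∫ exp(-3*t)·t^(s-1) over [1/6, 1/3)
over [1/3, 1/2), the kernel integral of exp(-3*t/2) enters the sum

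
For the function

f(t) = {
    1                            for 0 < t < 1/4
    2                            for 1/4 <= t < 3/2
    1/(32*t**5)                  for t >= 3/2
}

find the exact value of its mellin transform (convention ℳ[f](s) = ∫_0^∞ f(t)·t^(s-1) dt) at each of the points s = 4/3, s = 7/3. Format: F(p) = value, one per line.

reversing the common scale on t: 1 on [0, 1/2); 2 on [1/2, 3); t**(-5) on [3, ∞)
peel off the shared t-power: t on [0, 1/2); 2*t on [1/2, 3); t**(-4) on [3, ∞)
integrate the 3 segments split at 1/4, 3/2, then add the results
∫ 1·t^(s-1) over [0, 1/4)
segment 1/4 to 3/2 holds 2; add its integral
on [3/2, ∞): add ∫ 1/(32*t**5)·t^(s-1) dt

F(4/3) = 2**(1/3)*(-891 + 10700*6**(1/3))/9504
F(7/3) = 2**(1/3)*(-54 + 3895*6**(1/3))/4032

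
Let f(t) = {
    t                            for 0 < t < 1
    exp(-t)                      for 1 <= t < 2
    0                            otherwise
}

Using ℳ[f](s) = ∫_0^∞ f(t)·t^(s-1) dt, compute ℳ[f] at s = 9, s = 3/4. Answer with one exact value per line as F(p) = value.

cuts at 1: linearity sums the 2 kernel integrals
the [0, 1) slice contributes ∫ t·t^(s-1) dt
on [1, 2): add ∫ exp(-t)·t^(s-1) dt

F(9) = -297856*exp(-2) + 1/10 + 109601*exp(-1)
F(3/4) = -uppergamma(3/4, 2) + uppergamma(3/4, 1) + 4/7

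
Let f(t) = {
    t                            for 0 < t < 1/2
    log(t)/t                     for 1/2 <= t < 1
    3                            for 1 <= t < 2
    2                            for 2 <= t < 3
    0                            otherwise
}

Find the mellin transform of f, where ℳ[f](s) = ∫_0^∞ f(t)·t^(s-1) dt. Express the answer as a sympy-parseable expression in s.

(2*2**(2*s)*(s + 1)*(s**2 - 2*s + 1) - 2*2**s*s*(s + 1) - 6*2**s*(s + 1)*(s**2 - 2*s + 1) + 4*6**s*(s + 1)*(s**2 - 2*s + 1) + 4*s**2*(s + 1)*log(2) - 4*s*(s + 1)*log(2) + 4*s*(s + 1) + s*(s**2 - 2*s + 1))/(2*2**s*s*(s + 1)*(s**2 - 2*s + 1))
  Re(s) > -1

summing 4 kernel integrals split by 1/2, 1, 2 yields ℳ[f](s)
segment [0, 1/2) carries t; integrate it
over [1/2, 1), the kernel integral of log(t)/t enters the sum
over [1, 2), the kernel integral of 3 enters the sum
piece [2, 3): integrate 2 against the kernel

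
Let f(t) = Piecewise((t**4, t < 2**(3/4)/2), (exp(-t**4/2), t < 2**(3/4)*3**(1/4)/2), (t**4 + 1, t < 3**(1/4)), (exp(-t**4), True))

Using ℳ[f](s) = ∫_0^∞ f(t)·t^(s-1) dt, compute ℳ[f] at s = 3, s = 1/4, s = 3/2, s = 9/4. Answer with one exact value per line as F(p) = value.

strip the power substitution: t**2 on [0, sqrt(2)/2); exp(-t**2/2) on [sqrt(2)/2, sqrt(6)/2); t**2 + 1 on [sqrt(6)/2, sqrt(3)); …
the power substitution comes off first: t on [0, 1/2); exp(-t/2) on [1/2, 3/2); t + 1 on [3/2, 3); …
integrate the 4 segments split at 2**(3/4)/2, 2**(3/4)*3**(1/4)/2, 3**(1/4), then add the results
for t in [0, 2**(3/4)/2): the term is ∫ t**4·t^(s-1)
∫ over [2**(3/4)/2, 2**(3/4)*3**(1/4)/2) of exp(-t**4/2)·t^(s-1) joins the sum
on [2**(3/4)*3**(1/4)/2, 3**(1/4)): add ∫ (t**4 + 1)·t^(s-1) dt
between 3**(1/4) and ∞ the integrand is exp(-t**4)·t^(s-1)

F(3) = 2**(1/4)*(-46*3**(3/4) - 42*sqrt(2)*uppergamma(3/4, 3/4) + 21*2**(3/4)*uppergamma(3/4, 3) + 6 + 42*sqrt(2)*uppergamma(3/4, 1/4) + 64*6**(3/4))/168
F(1/4) = 2**(15/16)*(-296*3**(1/16) - 17*2**(1/8)*uppergamma(1/16, 3/4) + 17*2**(1/16)*uppergamma(1/16, 3) + 8 + 17*2**(1/8)*uppergamma(1/16, 1/4) + 320*6**(1/16))/136
F(3/2) = 2**(5/8)*(-124*3**(3/8) - 33*2**(3/4)*uppergamma(3/8, 3/4) + 33*2**(3/8)*uppergamma(3/8, 3) + 12 + 33*2**(3/4)*uppergamma(3/8, 1/4) + 160*6**(3/8))/264
F(9/4) = 2**(7/16)*(-616*3**(9/16) - 450*2**(1/8)*uppergamma(9/16, 3/4) + 225*2**(9/16)*uppergamma(9/16, 3) + 72 + 450*2**(1/8)*uppergamma(9/16, 1/4) + 832*6**(9/16))/1800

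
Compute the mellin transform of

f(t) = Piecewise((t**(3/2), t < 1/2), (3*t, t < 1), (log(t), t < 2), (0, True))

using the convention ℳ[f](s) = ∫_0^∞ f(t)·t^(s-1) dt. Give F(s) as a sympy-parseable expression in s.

(-2*2**(2*s)*(s + 1)*(2*s + 3) + 6*2**s*s**2*(2*s + 3) + 2*2**s*(s + 1)*(2*s + 3) + 4**s*s*(s + 1)*(2*s + 3)*log(4) + sqrt(2)*s**2*(s + 1) - 3*s**2*(2*s + 3))/(2*2**s*s**2*(s + 1)*(2*s + 3))
  Re(s) > -3/2

along the cuts 1/2, 1, ℳ[f](s) splits into 3 integrals
between 0 and 1/2 the integrand is t**(3/2)·t^(s-1)
between 1/2 and 1 the integrand is 3*t·t^(s-1)
∫ log(t)·t^(s-1) over [1, 2)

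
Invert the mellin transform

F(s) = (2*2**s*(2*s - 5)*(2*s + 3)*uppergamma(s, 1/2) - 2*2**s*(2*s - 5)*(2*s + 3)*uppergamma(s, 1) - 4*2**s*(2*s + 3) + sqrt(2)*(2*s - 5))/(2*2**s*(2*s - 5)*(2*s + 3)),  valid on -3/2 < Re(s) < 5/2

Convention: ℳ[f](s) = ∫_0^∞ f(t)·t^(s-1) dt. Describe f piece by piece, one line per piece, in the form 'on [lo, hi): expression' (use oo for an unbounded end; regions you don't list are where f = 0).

breakpoints 1/2, 1: one integral from each of the 3 segments
over [0, 1/2), the kernel integral of t**(3/2) enters the sum
piece [1/2, 1): integrate exp(-t) against the kernel
on [1, ∞): add ∫ t**(-5/2)·t^(s-1) dt

on [0, 1/2): t**(3/2)
on [1/2, 1): exp(-t)
on [1, oo): t**(-5/2)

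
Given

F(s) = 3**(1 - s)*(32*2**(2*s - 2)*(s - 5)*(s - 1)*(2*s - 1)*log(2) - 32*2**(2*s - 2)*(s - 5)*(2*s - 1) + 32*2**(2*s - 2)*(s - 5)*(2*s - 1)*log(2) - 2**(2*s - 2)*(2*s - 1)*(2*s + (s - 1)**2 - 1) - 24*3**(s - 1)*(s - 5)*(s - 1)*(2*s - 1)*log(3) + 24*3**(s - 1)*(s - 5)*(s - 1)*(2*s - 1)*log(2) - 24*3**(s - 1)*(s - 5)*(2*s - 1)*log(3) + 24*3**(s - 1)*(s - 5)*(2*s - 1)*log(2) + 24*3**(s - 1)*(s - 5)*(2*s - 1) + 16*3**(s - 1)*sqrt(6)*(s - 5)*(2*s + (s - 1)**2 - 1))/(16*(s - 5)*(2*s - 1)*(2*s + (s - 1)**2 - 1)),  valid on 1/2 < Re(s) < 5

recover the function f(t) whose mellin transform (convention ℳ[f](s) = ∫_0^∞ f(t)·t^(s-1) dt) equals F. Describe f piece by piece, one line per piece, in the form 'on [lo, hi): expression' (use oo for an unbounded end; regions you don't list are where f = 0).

on [0, 1): sqrt(6)/(2*sqrt(t))
on [1, 4/3): 3*log(3*t/2)/2
on [4/3, oo): 16/(81*t**5)

remove the shared t-power first: sqrt(6)*sqrt(t)/2 on [0, 1); 3*t*log(3*t/2)/2 on [1, 4/3); 16/(81*t**4) on [4/3, ∞)
the common scale on t comes off first: sqrt(t) on [0, 3/2); t*log(t) on [3/2, 2); t**(-4) on [2, ∞)
f breaks at 1, 4/3 into 3 integrals to sum
∫ sqrt(6)/(2*sqrt(t))·t^(s-1) over [0, 1)
on [1, 4/3) integrate f = 3*log(3*t/2)/2 against the kernel
on [4/3, ∞) integrate f = 16/(81*t**5) against the kernel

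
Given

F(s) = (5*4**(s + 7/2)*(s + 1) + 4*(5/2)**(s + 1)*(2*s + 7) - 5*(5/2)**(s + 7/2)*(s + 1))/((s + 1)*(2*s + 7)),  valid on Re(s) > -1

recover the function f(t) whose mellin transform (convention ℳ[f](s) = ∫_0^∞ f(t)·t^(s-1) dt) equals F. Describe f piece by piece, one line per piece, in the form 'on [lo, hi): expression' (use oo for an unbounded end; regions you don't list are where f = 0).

on [0, 5/2): 4*t
on [5/2, 4): 5*t**(7/2)/2

slice at 5/2, transform all 2 pieces, and sum them
on [0, 5/2): add ∫ 4*t·t^(s-1) dt
segment [5/2, 4) carries 5*t**(7/2)/2; integrate it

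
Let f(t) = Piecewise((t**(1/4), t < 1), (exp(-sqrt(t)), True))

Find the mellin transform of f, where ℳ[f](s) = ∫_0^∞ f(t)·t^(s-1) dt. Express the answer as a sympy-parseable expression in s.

back out the power substitution: sqrt(t) on [0, 1); exp(-t) on [1, ∞)
decompose at 1; ℳ[f](s) sums the 2 pieces' integrals
on [0, 1): add ∫ t**(1/4)·t^(s-1) dt
segment 1 to ∞ holds exp(-sqrt(t)); add its integral

2*((4*s + 1)*uppergamma(2*s, 1) + 2)/(4*s + 1)
  Re(s) > -1/4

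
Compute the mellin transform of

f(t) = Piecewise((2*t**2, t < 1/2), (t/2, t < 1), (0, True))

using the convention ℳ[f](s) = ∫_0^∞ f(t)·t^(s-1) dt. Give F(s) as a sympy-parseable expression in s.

(2*2**s*(s + 2) + s)/(4*2**s*(s + 1)*(s + 2))
  Re(s) > -2

strip the shared t-power: 2*t on [0, 1/2); 1/2 on [1/2, 1)
back out the common scale on t: t on [0, 1); 1/2 on [1, 2)
split f at 1/2: ℳ[f](s) collects 2 kernel integrals
segment [0, 1/2) carries 2*t**2; integrate it
on [1/2, 1) integrate f = t/2 against the kernel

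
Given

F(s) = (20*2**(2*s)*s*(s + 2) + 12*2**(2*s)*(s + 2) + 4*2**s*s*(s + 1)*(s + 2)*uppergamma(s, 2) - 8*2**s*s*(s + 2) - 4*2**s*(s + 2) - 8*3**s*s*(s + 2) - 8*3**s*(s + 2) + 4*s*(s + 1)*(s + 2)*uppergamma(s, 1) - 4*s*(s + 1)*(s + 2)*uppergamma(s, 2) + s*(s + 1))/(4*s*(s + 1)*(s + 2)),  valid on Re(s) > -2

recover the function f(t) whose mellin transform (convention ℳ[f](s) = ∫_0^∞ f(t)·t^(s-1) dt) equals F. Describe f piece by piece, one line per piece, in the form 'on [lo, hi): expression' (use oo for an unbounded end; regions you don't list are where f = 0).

the common scale on t comes off first: t**2 on [0, 1/2); exp(-2*t) on [1/2, 1); t + 1 on [1, 3/2); …
slice at 1, 2, 3, 4, transform all 5 pieces, and sum them
piece [0, 1): integrate t**2/4 against the kernel
the [1, 2) slice contributes ∫ exp(-t)·t^(s-1) dt
∫ over [2, 3) of (t/2 + 1)·t^(s-1) joins the sum
the [3, 4) slice contributes ∫ (t/2 + 3)·t^(s-1) dt
on [4, ∞) integrate f = exp(-t/2) against the kernel

on [0, 1): t**2/4
on [1, 2): exp(-t)
on [2, 3): t/2 + 1
on [3, 4): t/2 + 3
on [4, oo): exp(-t/2)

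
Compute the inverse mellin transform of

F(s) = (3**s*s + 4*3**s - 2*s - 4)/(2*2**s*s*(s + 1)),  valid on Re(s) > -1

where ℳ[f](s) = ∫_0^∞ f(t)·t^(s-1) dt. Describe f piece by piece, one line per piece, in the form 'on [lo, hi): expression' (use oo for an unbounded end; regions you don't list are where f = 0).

f breaks at 1/2 into 2 integrals to sum
for t in [0, 1/2): the term is ∫ t·t^(s-1)
the [1/2, 3/2) slice contributes ∫ (2 - t)·t^(s-1) dt

on [0, 1/2): t
on [1/2, 3/2): 2 - t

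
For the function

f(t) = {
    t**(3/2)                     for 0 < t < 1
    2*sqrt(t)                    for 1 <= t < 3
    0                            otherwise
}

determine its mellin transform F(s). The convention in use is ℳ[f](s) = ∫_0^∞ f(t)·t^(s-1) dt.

(4*sqrt(3)*3**s*(2*s + 3) - 4*s - 10)/((2*s + 1)*(2*s + 3))
  Re(s) > -3/2

split f at 1: ℳ[f](s) collects 2 kernel integrals
[0, 1) adds the kernel integral of t**(3/2)
piece [1, 3): integrate 2*sqrt(t) against the kernel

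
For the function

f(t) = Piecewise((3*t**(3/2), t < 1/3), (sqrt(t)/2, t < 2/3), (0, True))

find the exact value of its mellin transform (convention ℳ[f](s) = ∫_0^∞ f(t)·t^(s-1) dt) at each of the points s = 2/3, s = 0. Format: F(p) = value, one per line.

F(2/3) = 3**(5/6)*(1 + 26*2**(1/6))/273
F(0) = -sqrt(3)/9 + sqrt(6)/3

strip the shared t-power: 3*t on [0, 1/3); 1/2 on [1/3, 2/3)
reversing the common scale on t: t on [0, 1); 1/2 on [1, 2)
summing 2 kernel integrals split by 1/3 yields ℳ[f](s)
segment 0 to 1/3 holds 3*t**(3/2); add its integral
on [1/3, 2/3) integrate f = sqrt(t)/2 against the kernel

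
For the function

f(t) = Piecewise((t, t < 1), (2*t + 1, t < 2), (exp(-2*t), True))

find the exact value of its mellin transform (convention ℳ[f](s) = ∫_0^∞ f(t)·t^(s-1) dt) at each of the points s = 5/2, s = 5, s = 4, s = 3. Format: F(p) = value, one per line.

the 3 pieces separated at 1, 2 each add one integral
over [0, 1), the kernel integral of t enters the sum
segment 1 to 2 holds (2*t + 1); add its integral
on [2, ∞): add ∫ exp(-2*t)·t^(s-1) dt

F(5/2) = (sqrt(2)*(105*sqrt(pi)*exp(4)*erfc(2) + 1540)/1120 + (-768 + 6912*sqrt(2))*exp(4)/1120)*exp(-4)
F(5) = 103*exp(-4)/4 + 821/30
F(4) = 71*exp(-4)/8 + 327/20
F(3) = 13*exp(-4)/4 + 121/12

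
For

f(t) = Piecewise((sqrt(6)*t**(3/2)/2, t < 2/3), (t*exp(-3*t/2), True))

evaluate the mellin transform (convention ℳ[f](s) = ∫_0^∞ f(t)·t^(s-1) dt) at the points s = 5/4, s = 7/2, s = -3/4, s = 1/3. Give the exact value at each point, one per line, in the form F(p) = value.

peel off the shared t-power: sqrt(6)*sqrt(t)/2 on [0, 2/3); exp(-3*t/2) on [2/3, ∞)
peel off the common scale on t: sqrt(t) on [0, 1); exp(-t) on [1, ∞)
summing 2 kernel integrals split by 2/3 yields ℳ[f](s)
segment [0, 2/3) carries sqrt(6)*t**(3/2)/2; integrate it
between 2/3 and ∞ the integrand is t*exp(-3*t/2)·t^(s-1)

F(5/4) = 4*54**(1/4)*(4 + 11*uppergamma(9/4, 1))/297
F(7/2) = sqrt(6)*(E*(16 + 525*sqrt(pi)*erfc(1)) + 2110)*exp(-1)/1215
F(-3/4) = 54**(1/4)*(3*uppergamma(1/4, 1) + 4)/9
F(1/3) = 2*18**(1/3)*(11*uppergamma(4/3, 1) + 6)/99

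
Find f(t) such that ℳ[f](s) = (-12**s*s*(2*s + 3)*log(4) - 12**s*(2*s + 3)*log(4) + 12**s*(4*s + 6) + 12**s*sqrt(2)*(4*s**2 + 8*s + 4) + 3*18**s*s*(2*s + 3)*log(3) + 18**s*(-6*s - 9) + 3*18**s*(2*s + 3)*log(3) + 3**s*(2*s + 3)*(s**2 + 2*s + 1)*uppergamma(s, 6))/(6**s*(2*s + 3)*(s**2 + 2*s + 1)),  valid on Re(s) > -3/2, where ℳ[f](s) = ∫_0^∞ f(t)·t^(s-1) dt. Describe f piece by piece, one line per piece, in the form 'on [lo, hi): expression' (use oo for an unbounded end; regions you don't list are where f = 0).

slice at 2, 3, transform all 3 pieces, and sum them
∫ over [0, 2) of t**(3/2)·t^(s-1) joins the sum
∫ over [2, 3) of t*log(t)·t^(s-1) joins the sum
the [3, ∞) slice contributes ∫ exp(-2*t)·t^(s-1) dt

on [0, 2): t**(3/2)
on [2, 3): t*log(t)
on [3, oo): exp(-2*t)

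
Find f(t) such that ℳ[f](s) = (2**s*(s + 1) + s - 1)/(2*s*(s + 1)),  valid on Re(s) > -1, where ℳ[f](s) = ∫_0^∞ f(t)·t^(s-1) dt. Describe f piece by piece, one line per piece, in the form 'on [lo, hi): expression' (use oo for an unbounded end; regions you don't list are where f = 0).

on [0, 1): t
on [1, 2): 1/2

cuts at 1: linearity sums the 2 kernel integrals
segment 0 to 1 holds t; add its integral
piece [1, 2): integrate 1/2 against the kernel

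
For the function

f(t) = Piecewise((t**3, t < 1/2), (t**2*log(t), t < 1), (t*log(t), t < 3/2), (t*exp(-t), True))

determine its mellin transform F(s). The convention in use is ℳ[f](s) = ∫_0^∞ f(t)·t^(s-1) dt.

remove the shared t-power first: t**(5/2) on [0, 1/2); t**(3/2)*log(t) on [1/2, 1); sqrt(t)*log(t) on [1, 3/2); …
invert the shared t-power to get t**2 on [0, 1/2); t*log(t) on [1/2, 1); log(t) on [1, 3/2); …
decompose at 1/2, 1, 3/2; ℳ[f](s) sums the 4 pieces' integrals
between 0 and 1/2 the integrand is t**3·t^(s-1)
segment 1/2 to 1 holds t**2*log(t); add its integral
on [1, 3/2): add ∫ t*log(t)·t^(s-1) dt
over [3/2, ∞), the kernel integral of t*exp(-t) enters the sum

(8*2**s*(s + 1)**2*(s + 3)*(2*s + (s + 1)**2 + 3)*uppergamma(s + 1, 3/2) - 8*2**s*(s + 1)**2*(s + 3) + 8*2**s*(s + 3)*(2*s + (s + 1)**2 + 3) + 3**s*(s + 1)*(s + 3)*(-12*log(2) + 12*log(3))*(2*s + (s + 1)**2 + 3) - 12*3**s*(s + 3)*(2*s + (s + 1)**2 + 3) + (s + 1)**3*(s + 3)*log(4) + (s + 1)**2*(s + 3)*log(4) + 2*(s + 1)**2*(s + 3) + (s + 1)**2*(2*s + (s + 1)**2 + 3))/(8*2**s*(s + 1)**2*(s + 3)*(2*s + (s + 1)**2 + 3))
  Re(s) > -3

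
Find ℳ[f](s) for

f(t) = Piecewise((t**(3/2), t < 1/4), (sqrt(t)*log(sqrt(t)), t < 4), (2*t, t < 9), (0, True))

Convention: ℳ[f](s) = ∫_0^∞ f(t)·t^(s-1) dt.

reversing the power substitution: t**3 on [0, 1/2); t*log(t) on [1/2, 2); 2*t**2 on [2, 3)
strip the shared t-power: t**4 on [0, 1/2); t**2*log(t) on [1/2, 2); 2*t**3 on [2, 3)
undo the shared t-power: t**2 on [0, 1/2); log(t) on [1/2, 2); 2*t on [2, 3)
f breaks at 1/4, 4 into 3 integrals to sum
piece [0, 1/4): integrate t**(3/2) against the kernel
the [1/4, 4) slice contributes ∫ sqrt(t)*log(sqrt(t))·t^(s-1) dt
on [4, 9) integrate f = 2*t against the kernel

(16*16**s*(s + 1)*(2*s + 1)*(2*s + 3)*log(2) - 16*2**(4*s)*(s + 1)*(2*s + 3) - 32*2**(4*s)*(2*s + 1)**2*(2*s + 3) + 72*6**(2*s)*(2*s + 1)**2*(2*s + 3) + (s + 1)*(2*s + 1)**2 + 4*(s + 1)*(2*s + 1)*(2*s + 3)*log(2) + 4*(s + 1)*(2*s + 3))/(4*2**(2*s)*(s + 1)*(2*s + 1)**2*(2*s + 3))
  Re(s) > -3/2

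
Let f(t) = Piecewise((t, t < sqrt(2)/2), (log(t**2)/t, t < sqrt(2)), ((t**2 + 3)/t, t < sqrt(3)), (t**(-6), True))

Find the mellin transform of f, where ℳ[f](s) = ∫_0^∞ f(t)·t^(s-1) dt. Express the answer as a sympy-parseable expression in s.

2**(1/2 - s/2)*(27*2**(s - 1)*(s/2 + 1/2)*(s - 6)*(s - 1)*log(2) - 54*2**(s - 1)*(s/2 + 1/2)*(s - 6) - 135*2**(s - 1)*(s - 6)*(s - 1)**2/2 - 81*2**(s - 1)*(s - 6)*(s - 1) - sqrt(3)*6**(s/2 - 1/2)*(s/2 + 1/2)*(s - 1)**2 + 81*6**(s/2 - 1/2)*(s - 6)*(s - 1)**2 + 81*6**(s/2 - 1/2)*(s - 6)*(s - 1) + 27*(s/2 + 1/2)*(s - 6)*(s - 1)*log(2) + 27*(s - 6)*(s - 1)**2/4 + (s - 6)*(27*s + 27))/(27*(s/2 + 1/2)*(s - 6)*(s - 1)**2)
  -1 < Re(s) < 6

peel off the shared t-power: t**2 on [0, sqrt(2)/2); log(t**2) on [sqrt(2)/2, sqrt(2)); t**2 + 3 on [sqrt(2), sqrt(3)); …
invert the power substitution to get t on [0, 1/2); log(t) on [1/2, 2); t + 3 on [2, 3); …
the 4 pieces separated at sqrt(2)/2, sqrt(2), sqrt(3) each add one integral
segment 0 to sqrt(2)/2 holds t; add its integral
segment sqrt(2)/2 to sqrt(2) holds log(t**2)/t; add its integral
piece [sqrt(2), sqrt(3)): integrate (t**2 + 3)/t against the kernel
the [sqrt(3), ∞) slice contributes ∫ t**(-6)·t^(s-1) dt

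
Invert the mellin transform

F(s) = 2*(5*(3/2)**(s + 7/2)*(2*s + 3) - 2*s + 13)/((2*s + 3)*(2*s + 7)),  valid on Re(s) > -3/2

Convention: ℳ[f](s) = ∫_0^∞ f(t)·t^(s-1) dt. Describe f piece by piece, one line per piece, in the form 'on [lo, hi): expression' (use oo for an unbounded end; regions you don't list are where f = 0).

the 2 pieces separated at 1 each add one integral
∫ 4*t**(3/2)·t^(s-1) over [0, 1)
segment [1, 3/2) carries 5*t**(7/2); integrate it

on [0, 1): 4*t**(3/2)
on [1, 3/2): 5*t**(7/2)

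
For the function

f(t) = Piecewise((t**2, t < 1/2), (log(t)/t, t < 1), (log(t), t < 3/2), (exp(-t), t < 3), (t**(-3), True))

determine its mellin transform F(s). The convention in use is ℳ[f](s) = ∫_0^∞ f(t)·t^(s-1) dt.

f breaks at 1/2, 1, 3/2, 3 into 5 integrals to sum
on [0, 1/2): add ∫ t**2·t^(s-1) dt
on [1/2, 1): add ∫ log(t)/t·t^(s-1) dt
on [1, 3/2): add ∫ log(t)·t^(s-1) dt
∫ exp(-t)·t^(s-1) over [3/2, 3)
∫ over [3, ∞) of t**(-3)·t^(s-1) joins the sum

(108*2**s*s**2*(s - 3)*(s + 2)*(s**2 - 2*s + 1)*uppergamma(s, 3/2) - 108*2**s*s**2*(s - 3)*(s + 2)*(s**2 - 2*s + 1)*uppergamma(s, 3) - 108*2**s*s**2*(s - 3)*(s + 2) + 108*2**s*(s - 3)*(s + 2)*(s**2 - 2*s + 1) - 108*3**s*s*(s - 3)*(s + 2)*(s**2 - 2*s + 1)*log(2) + 108*3**s*s*(s - 3)*(s + 2)*(s**2 - 2*s + 1)*log(3) - 108*3**s*(s - 3)*(s + 2)*(s**2 - 2*s + 1) - 4*6**s*s**2*(s + 2)*(s**2 - 2*s + 1) + 216*s**3*(s - 3)*(s + 2)*log(2) - 216*s**2*(s - 3)*(s + 2)*log(2) + 216*s**2*(s - 3)*(s + 2) + 27*s**2*(s - 3)*(s**2 - 2*s + 1))/(108*2**s*s**2*(s - 3)*(s + 2)*(s**2 - 2*s + 1))
  -2 < Re(s) < 3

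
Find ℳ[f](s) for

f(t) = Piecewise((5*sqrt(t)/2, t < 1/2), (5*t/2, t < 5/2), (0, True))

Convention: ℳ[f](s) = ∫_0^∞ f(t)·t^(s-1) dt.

f breaks at 1/2 into 2 integrals to sum
the [0, 1/2) slice contributes ∫ 5*sqrt(t)/2·t^(s-1) dt
∫ over [1/2, 5/2) of 5*t/2·t^(s-1) joins the sum

5*(5*5**s*(2*s + 1) - 2*s + 2*sqrt(2)*(s + 1) - 1)/(4*2**s*(s + 1)*(2*s + 1))
  Re(s) > -1/2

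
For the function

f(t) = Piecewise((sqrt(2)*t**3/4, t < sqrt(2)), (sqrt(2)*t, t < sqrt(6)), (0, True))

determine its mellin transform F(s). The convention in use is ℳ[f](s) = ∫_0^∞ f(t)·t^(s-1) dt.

2**(s/2)*(3**(s/2 + 1/2)*(2*s + 6) - s - 5)/((s + 1)*(s + 3))
  Re(s) > -3

strip the power substitution: sqrt(2)*t**(3/2)/4 on [0, 2); sqrt(2)*sqrt(t) on [2, 6)
back out the common scale on t: t**(3/2) on [0, 1); 2*sqrt(t) on [1, 3)
slice at sqrt(2), transform all 2 pieces, and sum them
for t in [0, sqrt(2)): the term is ∫ sqrt(2)*t**3/4·t^(s-1)
on [sqrt(2), sqrt(6)): add ∫ sqrt(2)*t·t^(s-1) dt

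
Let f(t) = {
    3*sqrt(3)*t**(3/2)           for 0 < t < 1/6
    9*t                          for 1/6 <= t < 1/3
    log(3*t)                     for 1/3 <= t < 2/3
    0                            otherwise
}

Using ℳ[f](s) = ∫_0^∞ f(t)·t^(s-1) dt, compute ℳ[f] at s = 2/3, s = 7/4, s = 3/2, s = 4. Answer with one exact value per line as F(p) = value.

strip the common scale on t: t**(3/2) on [0, 1/2); 3*t on [1/2, 1); log(t) on [1, 2)
breakpoints 1/6, 1/3: one integral from each of the 3 segments
on [0, 1/6): add ∫ 3*sqrt(3)*t**(3/2)·t^(s-1) dt
over [1/6, 1/3), the kernel integral of 9*t enters the sum
on [1/3, 2/3): add ∫ log(3*t)·t^(s-1) dt

F(2/3) = 6**(1/3)*(-390*2**(1/3) - 78 + 10*sqrt(2) + 260*2**(1/3)*log(2) + 351*2**(2/3))/520
F(7/4) = 6**(1/4)*(-17765*sqrt(2) - 3822 + 32032*sqrt(2)*log(2) + 19864*2**(3/4))/252252
F(3/2) = sqrt(6)*(-748 + 960*log(2) + 607*sqrt(2))/6480
F(4) = -19/4320 + sqrt(2)/28512 + 4*log(2)/81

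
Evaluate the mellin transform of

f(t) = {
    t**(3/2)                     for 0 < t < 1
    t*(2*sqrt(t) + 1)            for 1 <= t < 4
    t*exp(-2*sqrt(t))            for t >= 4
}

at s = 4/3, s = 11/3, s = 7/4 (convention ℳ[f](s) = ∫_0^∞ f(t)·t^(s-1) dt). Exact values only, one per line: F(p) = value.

strip the shared t-power: sqrt(t) on [0, 1); 2*sqrt(t) + 1 on [1, 4); exp(-2*sqrt(t)) on [4, ∞)
back out the power substitution: t on [0, 1); 2*t + 1 on [1, 2); exp(-2*t) on [2, ∞)
breakpoints 1, 4: one integral from each of the 3 segments
segment [0, 1) carries t**(3/2); integrate it
on [1, 4): add ∫ t*(2*sqrt(t) + 1)·t^(s-1) dt
on [4, ∞) integrate f = t*exp(-2*sqrt(t)) against the kernel

F(4/3) = -93/119 + 2**(1/3)*uppergamma(14/3, 4)/16 + 3504*2**(2/3)/119
F(11/3) = -177/434 + 2**(2/3)*uppergamma(28/3, 4)/512 + 109824*2**(1/3)/217
F(7/4) = (sqrt(2)*(135135*sqrt(pi)*exp(4)*erfc(2) + 9266972)/146432 + (-98304 + 7471104*sqrt(2))*exp(4)/146432)*exp(-4)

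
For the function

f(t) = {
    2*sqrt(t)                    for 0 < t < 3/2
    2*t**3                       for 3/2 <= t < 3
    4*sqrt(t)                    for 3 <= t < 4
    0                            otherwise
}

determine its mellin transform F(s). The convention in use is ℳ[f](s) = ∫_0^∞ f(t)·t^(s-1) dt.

the 3 pieces separated at 3/2, 3 each add one integral
over [0, 3/2), the kernel integral of 2*sqrt(t) enters the sum
the [3/2, 3) slice contributes ∫ 2*t**3·t^(s-1) dt
[3, 4) adds the kernel integral of 4*sqrt(t)

2*(-4*3**(s + 1/2)*(s + 3) + 3**(s + 3)*(2*s + 1) + 2*(3/2)**(s + 1/2)*(s + 3) - (3/2)**(s + 3)*(2*s + 1) + 4*4**(s + 1/2)*(s + 3))/((s + 3)*(2*s + 1))
  Re(s) > -1/2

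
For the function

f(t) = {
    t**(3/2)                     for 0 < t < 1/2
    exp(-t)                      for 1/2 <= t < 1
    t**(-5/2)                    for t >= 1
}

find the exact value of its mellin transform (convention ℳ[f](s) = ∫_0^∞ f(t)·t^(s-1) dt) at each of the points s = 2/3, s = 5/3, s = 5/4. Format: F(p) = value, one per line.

split f at 1/2, 1: ℳ[f](s) collects 3 kernel integrals
on [0, 1/2) integrate f = t**(3/2) against the kernel
on [1/2, 1): add ∫ exp(-t)·t^(s-1) dt
[1, ∞) adds the kernel integral of t**(-5/2)

F(2/3) = -uppergamma(2/3, 1) + 3*2**(5/6)/52 + 6/11 + uppergamma(2/3, 1/2)
F(5/3) = -uppergamma(5/3, 1) + 3*2**(5/6)/152 + uppergamma(5/3, 1/2) + 6/5
F(5/4) = -uppergamma(5/4, 1) + 2**(1/4)/22 + uppergamma(5/4, 1/2) + 4/5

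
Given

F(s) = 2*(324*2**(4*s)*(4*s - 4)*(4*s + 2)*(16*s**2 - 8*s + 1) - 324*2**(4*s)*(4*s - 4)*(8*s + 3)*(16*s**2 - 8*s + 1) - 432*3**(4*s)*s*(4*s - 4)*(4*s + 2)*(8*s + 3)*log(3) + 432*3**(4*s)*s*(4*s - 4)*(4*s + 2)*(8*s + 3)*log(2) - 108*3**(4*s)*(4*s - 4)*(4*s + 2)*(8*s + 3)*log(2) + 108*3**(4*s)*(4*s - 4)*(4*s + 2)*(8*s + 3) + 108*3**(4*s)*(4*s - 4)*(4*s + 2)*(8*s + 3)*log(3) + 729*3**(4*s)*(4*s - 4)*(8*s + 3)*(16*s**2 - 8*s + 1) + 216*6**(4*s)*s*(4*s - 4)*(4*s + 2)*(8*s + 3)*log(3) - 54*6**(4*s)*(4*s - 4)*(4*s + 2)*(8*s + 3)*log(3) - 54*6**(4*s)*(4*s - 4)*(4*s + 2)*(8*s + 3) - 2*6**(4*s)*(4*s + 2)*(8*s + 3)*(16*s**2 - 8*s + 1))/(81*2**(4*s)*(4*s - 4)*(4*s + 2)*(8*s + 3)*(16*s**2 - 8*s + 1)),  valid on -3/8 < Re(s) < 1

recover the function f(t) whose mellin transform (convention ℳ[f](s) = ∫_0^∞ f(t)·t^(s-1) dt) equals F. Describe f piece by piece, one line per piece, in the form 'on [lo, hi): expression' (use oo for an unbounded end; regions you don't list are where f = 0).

reversing the power substitution: t**(3/4) on [0, 1); 2*t on [1, 9/4); log(sqrt(t))/sqrt(t) on [9/4, 9); …
remove the power substitution first: t**(3/2) on [0, 1); 2*t**2 on [1, 3/2); log(t)/t on [3/2, 3); …
decompose at 1, 81/16, 81; ℳ[f](s) sums the 4 pieces' integrals
for t in [0, 1): the term is ∫ t**(3/8)·t^(s-1)
piece [1, 81/16): integrate 2*sqrt(t) against the kernel
∫ over [81/16, 81) of log(t**(1/4))/t**(1/4)·t^(s-1) joins the sum
over [81, ∞), the kernel integral of 1/t enters the sum

on [0, 1): t**(3/8)
on [1, 81/16): 2*sqrt(t)
on [81/16, 81): log(t**(1/4))/t**(1/4)
on [81, oo): 1/t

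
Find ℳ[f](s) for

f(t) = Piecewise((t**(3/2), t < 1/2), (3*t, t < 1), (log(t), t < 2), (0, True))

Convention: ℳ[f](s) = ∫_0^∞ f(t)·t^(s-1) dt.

(-2*2**(2*s)*(s + 1)*(2*s + 3) + 6*2**s*s**2*(2*s + 3) + 2*2**s*(s + 1)*(2*s + 3) + 4**s*s*(s + 1)*(2*s + 3)*log(4) + sqrt(2)*s**2*(s + 1) - 3*s**2*(2*s + 3))/(2*2**s*s**2*(s + 1)*(2*s + 3))
  Re(s) > -3/2

the 3 pieces separated at 1/2, 1 each add one integral
∫ t**(3/2)·t^(s-1) over [0, 1/2)
∫ 3*t·t^(s-1) over [1/2, 1)
the [1, 2) slice contributes ∫ log(t)·t^(s-1) dt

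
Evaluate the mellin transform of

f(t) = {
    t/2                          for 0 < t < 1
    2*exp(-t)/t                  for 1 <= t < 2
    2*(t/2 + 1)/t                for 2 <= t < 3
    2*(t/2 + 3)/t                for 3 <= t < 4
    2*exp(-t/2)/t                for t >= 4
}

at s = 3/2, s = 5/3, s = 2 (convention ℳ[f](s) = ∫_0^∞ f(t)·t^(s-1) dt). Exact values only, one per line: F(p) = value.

F(3/2) = -8*sqrt(3) - 16*sqrt(2)/3 - 2*sqrt(pi)*erfc(sqrt(2)) + 2*sqrt(2)*sqrt(pi)*erfc(sqrt(2)) + 2*sqrt(pi)*erfc(1) + 443/15
F(5/3) = -6*3**(2/3) - 21*2**(2/3)/5 - 2*uppergamma(2/3, 2) + 3/16 + 2*2**(2/3)*uppergamma(2/3, 2) + 2*uppergamma(2/3, 1) + 114*2**(1/3)/5
F(2) = 2*exp(-2) + 2*exp(-1) + 85/6

the common scale on t comes off first: t on [0, 1/2); exp(-2*t)/t on [1/2, 1); (t + 1)/t on [1, 3/2); …
peel off the shared t-power: t**2 on [0, 1/2); exp(-2*t) on [1/2, 1); t + 1 on [1, 3/2); …
breakpoints 1, 2, 3, 4: one integral from each of the 5 segments
[0, 1) adds the kernel integral of t/2
for t in [1, 2): the term is ∫ 2*exp(-t)/t·t^(s-1)
∫ over [2, 3) of 2*(t/2 + 1)/t·t^(s-1) joins the sum
segment [3, 4) carries 2*(t/2 + 3)/t; integrate it
segment [4, ∞) carries 2*exp(-t/2)/t; integrate it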